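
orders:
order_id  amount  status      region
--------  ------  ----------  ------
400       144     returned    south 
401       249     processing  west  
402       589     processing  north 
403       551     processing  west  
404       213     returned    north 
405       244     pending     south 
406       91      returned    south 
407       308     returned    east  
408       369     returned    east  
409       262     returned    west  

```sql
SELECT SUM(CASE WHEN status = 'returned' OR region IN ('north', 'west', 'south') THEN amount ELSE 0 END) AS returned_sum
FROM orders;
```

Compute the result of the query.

order_id=400: ✓ → 144
order_id=401: ✓ → 249
order_id=402: ✓ → 589
order_id=403: ✓ → 551
order_id=404: ✓ → 213
order_id=405: ✓ → 244
order_id=406: ✓ → 91
order_id=407: ✓ → 308
order_id=408: ✓ → 369
order_id=409: ✓ → 262
returned_sum = 144 + 249 + 589 + 551 + 213 + 244 + 91 + 308 + 369 + 262 = 3020

3020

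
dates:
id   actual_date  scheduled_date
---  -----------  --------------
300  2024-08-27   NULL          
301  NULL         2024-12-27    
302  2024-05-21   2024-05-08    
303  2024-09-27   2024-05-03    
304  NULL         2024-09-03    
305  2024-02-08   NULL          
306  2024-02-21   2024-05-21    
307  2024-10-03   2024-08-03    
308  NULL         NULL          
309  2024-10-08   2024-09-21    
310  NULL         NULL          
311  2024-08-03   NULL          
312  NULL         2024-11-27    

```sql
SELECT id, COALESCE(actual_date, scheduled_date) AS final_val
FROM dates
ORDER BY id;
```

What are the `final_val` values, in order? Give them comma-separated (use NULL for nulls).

id=300: actual_date=2024-08-27 → 2024-08-27
id=301: actual_date=NULL, scheduled_date=2024-12-27 → 2024-12-27
id=302: actual_date=2024-05-21 → 2024-05-21
id=303: actual_date=2024-09-27 → 2024-09-27
id=304: actual_date=NULL, scheduled_date=2024-09-03 → 2024-09-03
id=305: actual_date=2024-02-08 → 2024-02-08
id=306: actual_date=2024-02-21 → 2024-02-21
id=307: actual_date=2024-10-03 → 2024-10-03
id=308: actual_date=NULL, scheduled_date=NULL (all NULL) → NULL
id=309: actual_date=2024-10-08 → 2024-10-08
id=310: actual_date=NULL, scheduled_date=NULL (all NULL) → NULL
id=311: actual_date=2024-08-03 → 2024-08-03
id=312: actual_date=NULL, scheduled_date=2024-11-27 → 2024-11-27

2024-08-27, 2024-12-27, 2024-05-21, 2024-09-27, 2024-09-03, 2024-02-08, 2024-02-21, 2024-10-03, NULL, 2024-10-08, NULL, 2024-08-03, 2024-11-27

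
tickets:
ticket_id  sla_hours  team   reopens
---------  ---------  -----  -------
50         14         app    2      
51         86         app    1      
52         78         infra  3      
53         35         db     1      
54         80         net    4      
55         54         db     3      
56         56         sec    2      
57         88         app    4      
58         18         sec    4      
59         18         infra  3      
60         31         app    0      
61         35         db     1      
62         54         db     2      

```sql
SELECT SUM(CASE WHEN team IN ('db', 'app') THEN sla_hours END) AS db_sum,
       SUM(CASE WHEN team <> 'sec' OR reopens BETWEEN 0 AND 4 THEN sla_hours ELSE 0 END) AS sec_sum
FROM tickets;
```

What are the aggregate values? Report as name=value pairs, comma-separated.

[db_sum: team IN ('db', 'app')]
ticket_id=50: ✓ → 14
ticket_id=51: ✓ → 86
ticket_id=52: ✗
ticket_id=53: ✓ → 35
ticket_id=54: ✗
ticket_id=55: ✓ → 54
ticket_id=56: ✗
ticket_id=57: ✓ → 88
ticket_id=58: ✗
ticket_id=59: ✗
ticket_id=60: ✓ → 31
ticket_id=61: ✓ → 35
ticket_id=62: ✓ → 54
db_sum = 14 + 86 + 35 + 54 + 88 + 31 + 35 + 54 = 397
—
[sec_sum: team <> 'sec' OR reopens BETWEEN 0 AND 4]
ticket_id=50: ✓ → 14
ticket_id=51: ✓ → 86
ticket_id=52: ✓ → 78
ticket_id=53: ✓ → 35
ticket_id=54: ✓ → 80
ticket_id=55: ✓ → 54
ticket_id=56: ✓ → 56
ticket_id=57: ✓ → 88
ticket_id=58: ✓ → 18
ticket_id=59: ✓ → 18
ticket_id=60: ✓ → 31
ticket_id=61: ✓ → 35
ticket_id=62: ✓ → 54
sec_sum = 14 + 86 + 78 + 35 + 80 + 54 + 56 + 88 + 18 + 18 + 31 + 35 + 54 = 647

db_sum=397, sec_sum=647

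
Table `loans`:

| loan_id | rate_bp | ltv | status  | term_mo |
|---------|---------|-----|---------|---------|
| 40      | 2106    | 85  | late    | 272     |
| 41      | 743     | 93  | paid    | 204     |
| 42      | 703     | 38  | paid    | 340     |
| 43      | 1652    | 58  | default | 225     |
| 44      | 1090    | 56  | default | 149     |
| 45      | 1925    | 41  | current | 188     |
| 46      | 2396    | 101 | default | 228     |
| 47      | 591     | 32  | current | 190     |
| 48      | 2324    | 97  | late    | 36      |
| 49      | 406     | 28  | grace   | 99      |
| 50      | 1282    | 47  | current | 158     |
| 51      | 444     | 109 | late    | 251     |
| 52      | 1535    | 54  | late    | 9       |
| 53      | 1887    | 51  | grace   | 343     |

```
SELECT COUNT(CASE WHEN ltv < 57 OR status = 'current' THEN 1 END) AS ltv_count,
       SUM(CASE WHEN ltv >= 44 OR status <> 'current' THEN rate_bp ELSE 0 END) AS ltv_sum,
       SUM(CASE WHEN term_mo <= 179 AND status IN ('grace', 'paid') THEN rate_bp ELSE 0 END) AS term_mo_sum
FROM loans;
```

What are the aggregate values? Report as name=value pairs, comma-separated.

ltv_count=8, ltv_sum=16568, term_mo_sum=406

[ltv_count: ltv < 57 OR status = 'current']
loan_id=40: ✗
loan_id=41: ✗
loan_id=42: ✓ → 1
loan_id=43: ✗
loan_id=44: ✓ → 1
loan_id=45: ✓ → 1
loan_id=46: ✗
loan_id=47: ✓ → 1
loan_id=48: ✗
loan_id=49: ✓ → 1
loan_id=50: ✓ → 1
loan_id=51: ✗
loan_id=52: ✓ → 1
loan_id=53: ✓ → 1
ltv_count = COUNT(1, 1, 1, 1, 1, 1, 1, 1) = 8
—
[ltv_sum: ltv >= 44 OR status <> 'current']
loan_id=40: ✓ → 2106
loan_id=41: ✓ → 743
loan_id=42: ✓ → 703
loan_id=43: ✓ → 1652
loan_id=44: ✓ → 1090
loan_id=45: ✗
loan_id=46: ✓ → 2396
loan_id=47: ✗
loan_id=48: ✓ → 2324
loan_id=49: ✓ → 406
loan_id=50: ✓ → 1282
loan_id=51: ✓ → 444
loan_id=52: ✓ → 1535
loan_id=53: ✓ → 1887
ltv_sum = 2106 + 743 + 703 + 1652 + 1090 + 2396 + 2324 + 406 + 1282 + 444 + 1535 + 1887 = 16568
—
[term_mo_sum: term_mo <= 179 AND status IN ('grace', 'paid')]
loan_id=40: ✗
loan_id=41: ✗
loan_id=42: ✗
loan_id=43: ✗
loan_id=44: ✗
loan_id=45: ✗
loan_id=46: ✗
loan_id=47: ✗
loan_id=48: ✗
loan_id=49: ✓ → 406
loan_id=50: ✗
loan_id=51: ✗
loan_id=52: ✗
loan_id=53: ✗
term_mo_sum = 406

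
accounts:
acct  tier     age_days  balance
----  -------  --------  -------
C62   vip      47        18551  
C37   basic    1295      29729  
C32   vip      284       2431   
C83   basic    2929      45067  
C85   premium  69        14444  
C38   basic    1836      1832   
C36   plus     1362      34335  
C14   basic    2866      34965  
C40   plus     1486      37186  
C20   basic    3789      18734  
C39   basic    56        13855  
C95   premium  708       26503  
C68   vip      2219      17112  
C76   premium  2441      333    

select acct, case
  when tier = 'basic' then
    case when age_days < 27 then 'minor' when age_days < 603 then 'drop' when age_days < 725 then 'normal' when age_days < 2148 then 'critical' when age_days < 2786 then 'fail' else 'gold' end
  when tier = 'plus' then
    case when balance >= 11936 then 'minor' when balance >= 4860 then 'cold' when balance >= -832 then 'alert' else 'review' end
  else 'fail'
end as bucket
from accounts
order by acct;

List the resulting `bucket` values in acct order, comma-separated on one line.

gold, gold, fail, minor, critical, critical, drop, minor, fail, fail, fail, gold, fail, fail

acct=C14: tier='basic' → inner[ELSE] → gold
acct=C20: tier='basic' → inner[ELSE] → gold
acct=C32: tier='vip' → outer ELSE → fail
acct=C36: tier='plus' → inner[balance >= 11936] → minor
acct=C37: tier='basic' → inner[age_days < 2148] → critical
acct=C38: tier='basic' → inner[age_days < 2148] → critical
acct=C39: tier='basic' → inner[age_days < 603] → drop
acct=C40: tier='plus' → inner[balance >= 11936] → minor
acct=C62: tier='vip' → outer ELSE → fail
acct=C68: tier='vip' → outer ELSE → fail
acct=C76: tier='premium' → outer ELSE → fail
acct=C83: tier='basic' → inner[ELSE] → gold
acct=C85: tier='premium' → outer ELSE → fail
acct=C95: tier='premium' → outer ELSE → fail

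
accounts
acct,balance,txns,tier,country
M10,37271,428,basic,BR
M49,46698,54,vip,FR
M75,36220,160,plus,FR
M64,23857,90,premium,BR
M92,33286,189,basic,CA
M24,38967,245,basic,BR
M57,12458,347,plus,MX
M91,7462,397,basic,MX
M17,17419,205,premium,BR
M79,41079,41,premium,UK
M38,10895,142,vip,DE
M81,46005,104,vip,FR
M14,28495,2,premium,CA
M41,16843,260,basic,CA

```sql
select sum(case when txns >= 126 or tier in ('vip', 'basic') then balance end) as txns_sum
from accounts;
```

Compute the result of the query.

acct=M10: ✓ → 37271
acct=M49: ✓ → 46698
acct=M75: ✓ → 36220
acct=M64: ✗
acct=M92: ✓ → 33286
acct=M24: ✓ → 38967
acct=M57: ✓ → 12458
acct=M91: ✓ → 7462
acct=M17: ✓ → 17419
acct=M79: ✗
acct=M38: ✓ → 10895
acct=M81: ✓ → 46005
acct=M14: ✗
acct=M41: ✓ → 16843
txns_sum = 37271 + 46698 + 36220 + 33286 + 38967 + 12458 + 7462 + 17419 + 10895 + 46005 + 16843 = 303524

303524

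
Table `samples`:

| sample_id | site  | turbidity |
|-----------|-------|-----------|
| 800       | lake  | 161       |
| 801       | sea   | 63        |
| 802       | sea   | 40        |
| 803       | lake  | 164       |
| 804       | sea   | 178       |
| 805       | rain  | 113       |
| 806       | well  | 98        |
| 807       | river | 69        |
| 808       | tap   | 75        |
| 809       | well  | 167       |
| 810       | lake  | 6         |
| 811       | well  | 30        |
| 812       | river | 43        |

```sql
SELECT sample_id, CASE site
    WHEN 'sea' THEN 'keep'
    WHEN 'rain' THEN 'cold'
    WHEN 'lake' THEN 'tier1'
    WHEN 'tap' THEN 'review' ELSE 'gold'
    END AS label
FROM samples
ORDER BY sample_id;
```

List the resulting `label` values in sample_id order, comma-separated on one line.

sample_id=800: site='lake' → tier1
sample_id=801: site='sea' → keep
sample_id=802: site='sea' → keep
sample_id=803: site='lake' → tier1
sample_id=804: site='sea' → keep
sample_id=805: site='rain' → cold
sample_id=806: ELSE → gold
sample_id=807: ELSE → gold
sample_id=808: site='tap' → review
sample_id=809: ELSE → gold
sample_id=810: site='lake' → tier1
sample_id=811: ELSE → gold
sample_id=812: ELSE → gold

tier1, keep, keep, tier1, keep, cold, gold, gold, review, gold, tier1, gold, gold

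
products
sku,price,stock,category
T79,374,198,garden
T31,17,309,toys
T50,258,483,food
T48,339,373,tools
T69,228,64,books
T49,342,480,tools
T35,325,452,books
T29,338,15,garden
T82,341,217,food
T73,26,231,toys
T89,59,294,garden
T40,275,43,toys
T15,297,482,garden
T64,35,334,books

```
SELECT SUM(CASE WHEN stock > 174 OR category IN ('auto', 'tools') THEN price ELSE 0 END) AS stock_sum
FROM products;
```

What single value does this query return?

sku=T79: ✓ → 374
sku=T31: ✓ → 17
sku=T50: ✓ → 258
sku=T48: ✓ → 339
sku=T69: ✗
sku=T49: ✓ → 342
sku=T35: ✓ → 325
sku=T29: ✗
sku=T82: ✓ → 341
sku=T73: ✓ → 26
sku=T89: ✓ → 59
sku=T40: ✗
sku=T15: ✓ → 297
sku=T64: ✓ → 35
stock_sum = 374 + 17 + 258 + 339 + 342 + 325 + 341 + 26 + 59 + 297 + 35 = 2413

2413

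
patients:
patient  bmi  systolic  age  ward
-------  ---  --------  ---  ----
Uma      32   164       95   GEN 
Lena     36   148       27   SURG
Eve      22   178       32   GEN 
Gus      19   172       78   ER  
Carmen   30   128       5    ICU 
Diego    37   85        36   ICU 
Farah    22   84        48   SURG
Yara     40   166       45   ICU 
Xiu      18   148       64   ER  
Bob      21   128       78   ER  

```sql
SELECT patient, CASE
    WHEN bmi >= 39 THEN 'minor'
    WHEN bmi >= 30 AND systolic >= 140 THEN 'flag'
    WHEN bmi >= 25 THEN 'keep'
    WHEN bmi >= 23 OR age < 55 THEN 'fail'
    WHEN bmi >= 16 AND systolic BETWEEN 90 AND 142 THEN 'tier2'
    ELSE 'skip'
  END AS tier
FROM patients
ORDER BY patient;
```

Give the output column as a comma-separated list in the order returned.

patient=Bob: bmi >= 16 AND systolic BETWEEN 90 AND 142 → tier2
patient=Carmen: bmi >= 25 → keep
patient=Diego: bmi >= 25 → keep
patient=Eve: bmi >= 23 OR age < 55 → fail
patient=Farah: bmi >= 23 OR age < 55 → fail
patient=Gus: ELSE → skip
patient=Lena: bmi >= 30 AND systolic >= 140 → flag
patient=Uma: bmi >= 30 AND systolic >= 140 → flag
patient=Xiu: ELSE → skip
patient=Yara: bmi >= 39 → minor

tier2, keep, keep, fail, fail, skip, flag, flag, skip, minor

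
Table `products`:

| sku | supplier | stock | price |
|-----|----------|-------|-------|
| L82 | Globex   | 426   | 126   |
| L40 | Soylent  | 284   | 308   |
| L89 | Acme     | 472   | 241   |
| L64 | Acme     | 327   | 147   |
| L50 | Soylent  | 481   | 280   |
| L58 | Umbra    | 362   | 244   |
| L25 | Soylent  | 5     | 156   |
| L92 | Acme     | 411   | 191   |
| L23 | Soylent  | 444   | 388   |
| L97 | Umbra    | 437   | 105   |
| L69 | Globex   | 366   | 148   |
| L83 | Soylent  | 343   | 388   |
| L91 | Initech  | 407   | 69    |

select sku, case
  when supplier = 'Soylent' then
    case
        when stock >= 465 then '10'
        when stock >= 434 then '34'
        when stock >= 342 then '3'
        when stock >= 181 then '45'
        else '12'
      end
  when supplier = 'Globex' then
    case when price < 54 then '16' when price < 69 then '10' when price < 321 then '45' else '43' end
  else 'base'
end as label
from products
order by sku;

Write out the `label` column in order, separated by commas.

34, 12, 45, 10, base, base, 45, 45, 3, base, base, base, base

sku=L23: supplier='Soylent' → inner[stock >= 434] → 34
sku=L25: supplier='Soylent' → inner[ELSE] → 12
sku=L40: supplier='Soylent' → inner[stock >= 181] → 45
sku=L50: supplier='Soylent' → inner[stock >= 465] → 10
sku=L58: supplier='Umbra' → outer ELSE → base
sku=L64: supplier='Acme' → outer ELSE → base
sku=L69: supplier='Globex' → inner[price < 321] → 45
sku=L82: supplier='Globex' → inner[price < 321] → 45
sku=L83: supplier='Soylent' → inner[stock >= 342] → 3
sku=L89: supplier='Acme' → outer ELSE → base
sku=L91: supplier='Initech' → outer ELSE → base
sku=L92: supplier='Acme' → outer ELSE → base
sku=L97: supplier='Umbra' → outer ELSE → base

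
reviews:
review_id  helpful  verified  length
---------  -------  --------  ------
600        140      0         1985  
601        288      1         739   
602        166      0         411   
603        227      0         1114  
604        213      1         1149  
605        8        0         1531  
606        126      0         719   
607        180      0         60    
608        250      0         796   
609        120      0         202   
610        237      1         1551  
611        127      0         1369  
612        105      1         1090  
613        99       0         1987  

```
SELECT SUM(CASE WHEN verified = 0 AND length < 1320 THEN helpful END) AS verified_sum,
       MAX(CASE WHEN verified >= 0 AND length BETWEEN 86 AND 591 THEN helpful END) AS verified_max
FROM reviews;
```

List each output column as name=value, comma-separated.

verified_sum=1069, verified_max=166

[verified_sum: verified = 0 AND length < 1320]
review_id=600: ✗
review_id=601: ✗
review_id=602: ✓ → 166
review_id=603: ✓ → 227
review_id=604: ✗
review_id=605: ✗
review_id=606: ✓ → 126
review_id=607: ✓ → 180
review_id=608: ✓ → 250
review_id=609: ✓ → 120
review_id=610: ✗
review_id=611: ✗
review_id=612: ✗
review_id=613: ✗
verified_sum = 166 + 227 + 126 + 180 + 250 + 120 = 1069
—
[verified_max: verified >= 0 AND length BETWEEN 86 AND 591]
review_id=600: ✗
review_id=601: ✗
review_id=602: ✓ → 166
review_id=603: ✗
review_id=604: ✗
review_id=605: ✗
review_id=606: ✗
review_id=607: ✗
review_id=608: ✗
review_id=609: ✓ → 120
review_id=610: ✗
review_id=611: ✗
review_id=612: ✗
review_id=613: ✗
verified_max = MAX(166, 120) = 166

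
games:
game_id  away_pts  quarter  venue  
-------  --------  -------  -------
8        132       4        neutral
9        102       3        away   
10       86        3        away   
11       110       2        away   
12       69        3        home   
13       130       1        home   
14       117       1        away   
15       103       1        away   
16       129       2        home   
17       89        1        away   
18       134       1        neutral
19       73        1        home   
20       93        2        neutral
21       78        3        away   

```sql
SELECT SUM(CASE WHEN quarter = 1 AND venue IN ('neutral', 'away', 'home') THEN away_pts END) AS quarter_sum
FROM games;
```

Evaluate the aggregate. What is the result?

game_id=8: ✗
game_id=9: ✗
game_id=10: ✗
game_id=11: ✗
game_id=12: ✗
game_id=13: ✓ → 130
game_id=14: ✓ → 117
game_id=15: ✓ → 103
game_id=16: ✗
game_id=17: ✓ → 89
game_id=18: ✓ → 134
game_id=19: ✓ → 73
game_id=20: ✗
game_id=21: ✗
quarter_sum = 130 + 117 + 103 + 89 + 134 + 73 = 646

646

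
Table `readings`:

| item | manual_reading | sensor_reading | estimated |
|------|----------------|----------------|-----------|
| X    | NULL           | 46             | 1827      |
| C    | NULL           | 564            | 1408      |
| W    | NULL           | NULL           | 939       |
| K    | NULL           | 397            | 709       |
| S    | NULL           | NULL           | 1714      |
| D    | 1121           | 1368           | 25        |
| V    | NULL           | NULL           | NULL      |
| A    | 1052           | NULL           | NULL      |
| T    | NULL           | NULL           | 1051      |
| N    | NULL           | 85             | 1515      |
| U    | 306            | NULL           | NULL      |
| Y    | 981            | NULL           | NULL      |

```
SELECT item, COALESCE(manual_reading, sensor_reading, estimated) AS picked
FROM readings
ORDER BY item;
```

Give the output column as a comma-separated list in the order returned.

1052, 564, 1121, 397, 85, 1714, 1051, 306, NULL, 939, 46, 981

item=A: manual_reading=1052 → 1052
item=C: manual_reading=NULL, sensor_reading=564 → 564
item=D: manual_reading=1121 → 1121
item=K: manual_reading=NULL, sensor_reading=397 → 397
item=N: manual_reading=NULL, sensor_reading=85 → 85
item=S: manual_reading=NULL, sensor_reading=NULL, estimated=1714 → 1714
item=T: manual_reading=NULL, sensor_reading=NULL, estimated=1051 → 1051
item=U: manual_reading=306 → 306
item=V: manual_reading=NULL, sensor_reading=NULL, estimated=NULL (all NULL) → NULL
item=W: manual_reading=NULL, sensor_reading=NULL, estimated=939 → 939
item=X: manual_reading=NULL, sensor_reading=46 → 46
item=Y: manual_reading=981 → 981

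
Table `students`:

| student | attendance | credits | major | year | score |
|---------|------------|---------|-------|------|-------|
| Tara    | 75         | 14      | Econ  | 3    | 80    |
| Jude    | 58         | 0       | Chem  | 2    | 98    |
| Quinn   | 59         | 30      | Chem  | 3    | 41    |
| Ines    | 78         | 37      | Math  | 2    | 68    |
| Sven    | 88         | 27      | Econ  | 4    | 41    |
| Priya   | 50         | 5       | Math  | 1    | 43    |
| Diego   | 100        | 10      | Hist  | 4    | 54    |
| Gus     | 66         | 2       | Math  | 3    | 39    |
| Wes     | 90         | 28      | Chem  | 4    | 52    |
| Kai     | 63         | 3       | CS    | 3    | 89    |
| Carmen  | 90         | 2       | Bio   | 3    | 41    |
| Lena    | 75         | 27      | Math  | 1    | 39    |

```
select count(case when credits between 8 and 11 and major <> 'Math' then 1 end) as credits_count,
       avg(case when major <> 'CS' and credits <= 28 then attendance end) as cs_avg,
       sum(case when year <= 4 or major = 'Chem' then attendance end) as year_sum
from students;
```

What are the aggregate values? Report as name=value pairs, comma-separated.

[credits_count: credits between 8 and 11 and major <> 'Math']
student=Tara: ✗
student=Jude: ✗
student=Quinn: ✗
student=Ines: ✗
student=Sven: ✗
student=Priya: ✗
student=Diego: ✓ → 1
student=Gus: ✗
student=Wes: ✗
student=Kai: ✗
student=Carmen: ✗
student=Lena: ✗
credits_count = COUNT(1) = 1
—
[cs_avg: major <> 'CS' and credits <= 28]
student=Tara: ✓ → 75
student=Jude: ✓ → 58
student=Quinn: ✗
student=Ines: ✗
student=Sven: ✓ → 88
student=Priya: ✓ → 50
student=Diego: ✓ → 100
student=Gus: ✓ → 66
student=Wes: ✓ → 90
student=Kai: ✗
student=Carmen: ✓ → 90
student=Lena: ✓ → 75
cs_avg = (75 + 58 + 88 + 50 + 100 + 66 + 90 + 90 + 75) / 9 = 76.8888888889
—
[year_sum: year <= 4 or major = 'Chem']
student=Tara: ✓ → 75
student=Jude: ✓ → 58
student=Quinn: ✓ → 59
student=Ines: ✓ → 78
student=Sven: ✓ → 88
student=Priya: ✓ → 50
student=Diego: ✓ → 100
student=Gus: ✓ → 66
student=Wes: ✓ → 90
student=Kai: ✓ → 63
student=Carmen: ✓ → 90
student=Lena: ✓ → 75
year_sum = 75 + 58 + 59 + 78 + 88 + 50 + 100 + 66 + 90 + 63 + 90 + 75 = 892

credits_count=1, cs_avg=76.8888888889, year_sum=892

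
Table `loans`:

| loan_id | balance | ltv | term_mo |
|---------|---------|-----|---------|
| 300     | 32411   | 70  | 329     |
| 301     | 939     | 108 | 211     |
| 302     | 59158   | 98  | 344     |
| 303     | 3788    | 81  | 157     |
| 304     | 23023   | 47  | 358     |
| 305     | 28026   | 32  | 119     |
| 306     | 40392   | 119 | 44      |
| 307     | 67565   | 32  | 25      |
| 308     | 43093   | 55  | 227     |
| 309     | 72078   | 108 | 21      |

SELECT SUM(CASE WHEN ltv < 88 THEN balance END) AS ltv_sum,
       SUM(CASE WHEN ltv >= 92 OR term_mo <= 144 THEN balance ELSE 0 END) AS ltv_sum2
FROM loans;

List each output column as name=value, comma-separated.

[ltv_sum: ltv < 88]
loan_id=300: ✓ → 32411
loan_id=301: ✗
loan_id=302: ✗
loan_id=303: ✓ → 3788
loan_id=304: ✓ → 23023
loan_id=305: ✓ → 28026
loan_id=306: ✗
loan_id=307: ✓ → 67565
loan_id=308: ✓ → 43093
loan_id=309: ✗
ltv_sum = 32411 + 3788 + 23023 + 28026 + 67565 + 43093 = 197906
—
[ltv_sum2: ltv >= 92 OR term_mo <= 144]
loan_id=300: ✗
loan_id=301: ✓ → 939
loan_id=302: ✓ → 59158
loan_id=303: ✗
loan_id=304: ✗
loan_id=305: ✓ → 28026
loan_id=306: ✓ → 40392
loan_id=307: ✓ → 67565
loan_id=308: ✗
loan_id=309: ✓ → 72078
ltv_sum2 = 939 + 59158 + 28026 + 40392 + 67565 + 72078 = 268158

ltv_sum=197906, ltv_sum2=268158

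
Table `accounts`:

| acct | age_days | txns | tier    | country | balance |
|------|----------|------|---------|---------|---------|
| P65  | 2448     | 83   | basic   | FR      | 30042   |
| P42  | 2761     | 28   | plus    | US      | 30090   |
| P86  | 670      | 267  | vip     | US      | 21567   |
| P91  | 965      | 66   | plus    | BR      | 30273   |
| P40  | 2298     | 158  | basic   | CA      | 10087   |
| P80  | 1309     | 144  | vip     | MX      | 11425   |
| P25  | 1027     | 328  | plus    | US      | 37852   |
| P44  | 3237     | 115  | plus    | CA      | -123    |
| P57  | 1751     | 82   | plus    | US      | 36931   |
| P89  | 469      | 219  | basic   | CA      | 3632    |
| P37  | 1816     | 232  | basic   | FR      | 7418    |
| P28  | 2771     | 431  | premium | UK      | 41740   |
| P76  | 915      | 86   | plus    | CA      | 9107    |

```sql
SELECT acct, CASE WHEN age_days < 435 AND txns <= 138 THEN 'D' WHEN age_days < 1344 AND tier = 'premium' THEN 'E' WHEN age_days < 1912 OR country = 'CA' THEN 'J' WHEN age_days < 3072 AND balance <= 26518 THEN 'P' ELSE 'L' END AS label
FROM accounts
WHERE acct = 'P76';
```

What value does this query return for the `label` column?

J

acct = P76: age_days=915, txns=86, tier=plus, country=CA, balance=9107.
age_days < 435 AND txns <= 138 → false
age_days < 1344 AND tier = 'premium' → false
age_days < 1912 OR country = 'CA' → true → J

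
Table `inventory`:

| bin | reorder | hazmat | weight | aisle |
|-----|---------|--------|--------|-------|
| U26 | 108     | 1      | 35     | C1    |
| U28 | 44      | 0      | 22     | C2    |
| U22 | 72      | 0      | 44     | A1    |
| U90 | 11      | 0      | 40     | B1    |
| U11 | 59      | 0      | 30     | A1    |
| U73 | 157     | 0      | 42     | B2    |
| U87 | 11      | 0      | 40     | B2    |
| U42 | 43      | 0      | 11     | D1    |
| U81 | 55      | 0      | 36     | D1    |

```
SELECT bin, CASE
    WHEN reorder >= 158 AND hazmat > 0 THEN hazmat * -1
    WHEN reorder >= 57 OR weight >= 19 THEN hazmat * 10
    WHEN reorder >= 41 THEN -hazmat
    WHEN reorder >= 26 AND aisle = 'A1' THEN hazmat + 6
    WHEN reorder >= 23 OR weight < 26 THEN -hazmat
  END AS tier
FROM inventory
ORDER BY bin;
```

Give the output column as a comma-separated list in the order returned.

bin=U11: reorder >= 57 OR weight >= 19 → 0
bin=U22: reorder >= 57 OR weight >= 19 → 0
bin=U26: reorder >= 57 OR weight >= 19 → 10
bin=U28: reorder >= 57 OR weight >= 19 → 0
bin=U42: reorder >= 41 → 0
bin=U73: reorder >= 57 OR weight >= 19 → 0
bin=U81: reorder >= 57 OR weight >= 19 → 0
bin=U87: reorder >= 57 OR weight >= 19 → 0
bin=U90: reorder >= 57 OR weight >= 19 → 0

0, 0, 10, 0, 0, 0, 0, 0, 0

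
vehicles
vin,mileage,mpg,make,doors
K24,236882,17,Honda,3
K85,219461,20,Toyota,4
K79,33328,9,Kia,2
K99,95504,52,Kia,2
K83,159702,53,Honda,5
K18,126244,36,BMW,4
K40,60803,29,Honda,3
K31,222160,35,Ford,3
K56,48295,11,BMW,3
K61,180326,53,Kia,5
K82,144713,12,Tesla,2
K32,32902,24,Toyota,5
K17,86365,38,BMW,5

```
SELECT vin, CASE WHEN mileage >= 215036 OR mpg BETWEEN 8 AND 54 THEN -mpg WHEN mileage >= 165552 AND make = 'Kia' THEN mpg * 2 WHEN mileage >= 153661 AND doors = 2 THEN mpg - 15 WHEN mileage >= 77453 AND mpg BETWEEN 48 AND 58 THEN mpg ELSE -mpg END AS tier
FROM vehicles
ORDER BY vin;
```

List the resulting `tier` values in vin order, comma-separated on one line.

vin=K17: mileage >= 215036 OR mpg BETWEEN 8 AND 54 → -38
vin=K18: mileage >= 215036 OR mpg BETWEEN 8 AND 54 → -36
vin=K24: mileage >= 215036 OR mpg BETWEEN 8 AND 54 → -17
vin=K31: mileage >= 215036 OR mpg BETWEEN 8 AND 54 → -35
vin=K32: mileage >= 215036 OR mpg BETWEEN 8 AND 54 → -24
vin=K40: mileage >= 215036 OR mpg BETWEEN 8 AND 54 → -29
vin=K56: mileage >= 215036 OR mpg BETWEEN 8 AND 54 → -11
vin=K61: mileage >= 215036 OR mpg BETWEEN 8 AND 54 → -53
vin=K79: mileage >= 215036 OR mpg BETWEEN 8 AND 54 → -9
vin=K82: mileage >= 215036 OR mpg BETWEEN 8 AND 54 → -12
vin=K83: mileage >= 215036 OR mpg BETWEEN 8 AND 54 → -53
vin=K85: mileage >= 215036 OR mpg BETWEEN 8 AND 54 → -20
vin=K99: mileage >= 215036 OR mpg BETWEEN 8 AND 54 → -52

-38, -36, -17, -35, -24, -29, -11, -53, -9, -12, -53, -20, -52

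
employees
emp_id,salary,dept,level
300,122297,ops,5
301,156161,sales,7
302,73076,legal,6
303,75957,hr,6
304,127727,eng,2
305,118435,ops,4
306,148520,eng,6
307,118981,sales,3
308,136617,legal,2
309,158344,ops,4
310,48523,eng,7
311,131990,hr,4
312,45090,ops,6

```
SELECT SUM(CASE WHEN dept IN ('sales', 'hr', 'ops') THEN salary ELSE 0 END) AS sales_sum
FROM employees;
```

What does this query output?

emp_id=300: ✓ → 122297
emp_id=301: ✓ → 156161
emp_id=302: ✗
emp_id=303: ✓ → 75957
emp_id=304: ✗
emp_id=305: ✓ → 118435
emp_id=306: ✗
emp_id=307: ✓ → 118981
emp_id=308: ✗
emp_id=309: ✓ → 158344
emp_id=310: ✗
emp_id=311: ✓ → 131990
emp_id=312: ✓ → 45090
sales_sum = 122297 + 156161 + 75957 + 118435 + 118981 + 158344 + 131990 + 45090 = 927255

927255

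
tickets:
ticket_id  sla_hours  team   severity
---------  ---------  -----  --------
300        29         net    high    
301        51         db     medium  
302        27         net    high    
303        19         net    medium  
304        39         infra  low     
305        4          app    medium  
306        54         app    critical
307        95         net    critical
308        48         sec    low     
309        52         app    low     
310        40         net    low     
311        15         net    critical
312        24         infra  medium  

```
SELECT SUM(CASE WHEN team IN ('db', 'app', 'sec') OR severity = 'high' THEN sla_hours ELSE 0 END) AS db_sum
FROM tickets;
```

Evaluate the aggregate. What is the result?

ticket_id=300: ✓ → 29
ticket_id=301: ✓ → 51
ticket_id=302: ✓ → 27
ticket_id=303: ✗
ticket_id=304: ✗
ticket_id=305: ✓ → 4
ticket_id=306: ✓ → 54
ticket_id=307: ✗
ticket_id=308: ✓ → 48
ticket_id=309: ✓ → 52
ticket_id=310: ✗
ticket_id=311: ✗
ticket_id=312: ✗
db_sum = 29 + 51 + 27 + 4 + 54 + 48 + 52 = 265

265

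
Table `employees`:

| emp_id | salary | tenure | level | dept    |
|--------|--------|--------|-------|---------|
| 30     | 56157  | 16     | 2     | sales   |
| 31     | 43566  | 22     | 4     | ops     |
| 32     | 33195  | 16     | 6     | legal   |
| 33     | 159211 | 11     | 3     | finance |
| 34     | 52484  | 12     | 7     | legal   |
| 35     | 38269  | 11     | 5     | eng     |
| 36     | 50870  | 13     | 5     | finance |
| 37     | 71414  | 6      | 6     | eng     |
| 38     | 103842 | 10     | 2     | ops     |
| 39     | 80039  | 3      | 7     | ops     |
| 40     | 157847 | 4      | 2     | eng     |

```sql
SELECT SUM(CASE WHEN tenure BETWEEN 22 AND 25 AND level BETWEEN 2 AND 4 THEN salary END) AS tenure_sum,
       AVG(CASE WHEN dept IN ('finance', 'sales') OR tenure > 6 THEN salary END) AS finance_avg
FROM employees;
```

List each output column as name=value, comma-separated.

[tenure_sum: tenure BETWEEN 22 AND 25 AND level BETWEEN 2 AND 4]
emp_id=30: ✗
emp_id=31: ✓ → 43566
emp_id=32: ✗
emp_id=33: ✗
emp_id=34: ✗
emp_id=35: ✗
emp_id=36: ✗
emp_id=37: ✗
emp_id=38: ✗
emp_id=39: ✗
emp_id=40: ✗
tenure_sum = 43566
—
[finance_avg: dept IN ('finance', 'sales') OR tenure > 6]
emp_id=30: ✓ → 56157
emp_id=31: ✓ → 43566
emp_id=32: ✓ → 33195
emp_id=33: ✓ → 159211
emp_id=34: ✓ → 52484
emp_id=35: ✓ → 38269
emp_id=36: ✓ → 50870
emp_id=37: ✗
emp_id=38: ✓ → 103842
emp_id=39: ✗
emp_id=40: ✗
finance_avg = (56157 + 43566 + 33195 + 159211 + 52484 + 38269 + 50870 + 103842) / 8 = 67199.25

tenure_sum=43566, finance_avg=67199.25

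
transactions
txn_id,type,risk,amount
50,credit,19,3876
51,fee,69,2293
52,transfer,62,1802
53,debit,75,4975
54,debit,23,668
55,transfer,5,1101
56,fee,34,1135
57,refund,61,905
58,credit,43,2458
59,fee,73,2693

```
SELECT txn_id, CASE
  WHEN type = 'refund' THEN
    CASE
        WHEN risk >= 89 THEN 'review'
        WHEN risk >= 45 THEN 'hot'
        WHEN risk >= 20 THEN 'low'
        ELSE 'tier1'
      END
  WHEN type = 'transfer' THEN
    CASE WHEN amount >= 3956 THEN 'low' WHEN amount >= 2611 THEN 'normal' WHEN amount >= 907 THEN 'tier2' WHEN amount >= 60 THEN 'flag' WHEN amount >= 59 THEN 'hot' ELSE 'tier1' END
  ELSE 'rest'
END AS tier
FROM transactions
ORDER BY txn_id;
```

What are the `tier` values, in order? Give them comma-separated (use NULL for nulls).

rest, rest, tier2, rest, rest, tier2, rest, hot, rest, rest

txn_id=50: type='credit' → outer ELSE → rest
txn_id=51: type='fee' → outer ELSE → rest
txn_id=52: type='transfer' → inner[amount >= 907] → tier2
txn_id=53: type='debit' → outer ELSE → rest
txn_id=54: type='debit' → outer ELSE → rest
txn_id=55: type='transfer' → inner[amount >= 907] → tier2
txn_id=56: type='fee' → outer ELSE → rest
txn_id=57: type='refund' → inner[risk >= 45] → hot
txn_id=58: type='credit' → outer ELSE → rest
txn_id=59: type='fee' → outer ELSE → rest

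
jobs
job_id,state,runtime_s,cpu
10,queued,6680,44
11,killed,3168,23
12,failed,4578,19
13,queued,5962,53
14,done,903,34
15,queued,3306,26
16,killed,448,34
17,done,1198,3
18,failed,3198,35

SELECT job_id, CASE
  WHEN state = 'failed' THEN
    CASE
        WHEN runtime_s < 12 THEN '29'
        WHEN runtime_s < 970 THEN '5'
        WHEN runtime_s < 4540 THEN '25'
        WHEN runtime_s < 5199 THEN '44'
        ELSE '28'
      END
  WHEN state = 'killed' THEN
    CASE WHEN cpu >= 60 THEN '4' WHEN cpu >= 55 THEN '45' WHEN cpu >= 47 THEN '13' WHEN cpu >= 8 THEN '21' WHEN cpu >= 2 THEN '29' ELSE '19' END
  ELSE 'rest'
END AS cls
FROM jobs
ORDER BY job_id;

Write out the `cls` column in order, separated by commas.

rest, 21, 44, rest, rest, rest, 21, rest, 25

job_id=10: state='queued' → outer ELSE → rest
job_id=11: state='killed' → inner[cpu >= 8] → 21
job_id=12: state='failed' → inner[runtime_s < 5199] → 44
job_id=13: state='queued' → outer ELSE → rest
job_id=14: state='done' → outer ELSE → rest
job_id=15: state='queued' → outer ELSE → rest
job_id=16: state='killed' → inner[cpu >= 8] → 21
job_id=17: state='done' → outer ELSE → rest
job_id=18: state='failed' → inner[runtime_s < 4540] → 25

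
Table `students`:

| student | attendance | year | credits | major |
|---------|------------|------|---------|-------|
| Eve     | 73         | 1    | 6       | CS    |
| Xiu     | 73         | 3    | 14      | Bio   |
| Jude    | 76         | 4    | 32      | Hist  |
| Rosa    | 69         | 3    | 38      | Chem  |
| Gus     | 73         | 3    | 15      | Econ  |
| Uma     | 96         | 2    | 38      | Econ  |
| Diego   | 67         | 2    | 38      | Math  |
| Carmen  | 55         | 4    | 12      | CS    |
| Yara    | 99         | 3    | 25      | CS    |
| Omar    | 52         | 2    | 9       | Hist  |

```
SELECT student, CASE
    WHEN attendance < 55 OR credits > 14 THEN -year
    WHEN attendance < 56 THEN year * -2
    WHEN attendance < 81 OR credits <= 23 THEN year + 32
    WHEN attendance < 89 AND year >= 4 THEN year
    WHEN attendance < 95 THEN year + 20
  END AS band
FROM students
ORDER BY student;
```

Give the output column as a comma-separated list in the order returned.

student=Carmen: attendance < 56 → -8
student=Diego: attendance < 55 OR credits > 14 → -2
student=Eve: attendance < 81 OR credits <= 23 → 33
student=Gus: attendance < 55 OR credits > 14 → -3
student=Jude: attendance < 55 OR credits > 14 → -4
student=Omar: attendance < 55 OR credits > 14 → -2
student=Rosa: attendance < 55 OR credits > 14 → -3
student=Uma: attendance < 55 OR credits > 14 → -2
student=Xiu: attendance < 81 OR credits <= 23 → 35
student=Yara: attendance < 55 OR credits > 14 → -3

-8, -2, 33, -3, -4, -2, -3, -2, 35, -3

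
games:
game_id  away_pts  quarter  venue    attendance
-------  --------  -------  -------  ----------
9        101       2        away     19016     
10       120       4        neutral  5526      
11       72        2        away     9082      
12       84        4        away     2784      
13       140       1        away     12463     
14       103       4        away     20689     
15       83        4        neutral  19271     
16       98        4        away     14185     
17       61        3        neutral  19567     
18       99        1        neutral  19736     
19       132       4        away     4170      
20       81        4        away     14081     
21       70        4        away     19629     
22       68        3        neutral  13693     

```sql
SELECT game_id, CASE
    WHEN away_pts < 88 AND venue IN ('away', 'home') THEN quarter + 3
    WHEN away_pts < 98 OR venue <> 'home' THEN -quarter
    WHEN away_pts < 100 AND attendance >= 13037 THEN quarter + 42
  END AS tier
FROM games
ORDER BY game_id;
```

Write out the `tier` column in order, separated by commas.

game_id=9: away_pts < 98 OR venue <> 'home' → -2
game_id=10: away_pts < 98 OR venue <> 'home' → -4
game_id=11: away_pts < 88 AND venue IN ('away', 'home') → 5
game_id=12: away_pts < 88 AND venue IN ('away', 'home') → 7
game_id=13: away_pts < 98 OR venue <> 'home' → -1
game_id=14: away_pts < 98 OR venue <> 'home' → -4
game_id=15: away_pts < 98 OR venue <> 'home' → -4
game_id=16: away_pts < 98 OR venue <> 'home' → -4
game_id=17: away_pts < 98 OR venue <> 'home' → -3
game_id=18: away_pts < 98 OR venue <> 'home' → -1
game_id=19: away_pts < 98 OR venue <> 'home' → -4
game_id=20: away_pts < 88 AND venue IN ('away', 'home') → 7
game_id=21: away_pts < 88 AND venue IN ('away', 'home') → 7
game_id=22: away_pts < 98 OR venue <> 'home' → -3

-2, -4, 5, 7, -1, -4, -4, -4, -3, -1, -4, 7, 7, -3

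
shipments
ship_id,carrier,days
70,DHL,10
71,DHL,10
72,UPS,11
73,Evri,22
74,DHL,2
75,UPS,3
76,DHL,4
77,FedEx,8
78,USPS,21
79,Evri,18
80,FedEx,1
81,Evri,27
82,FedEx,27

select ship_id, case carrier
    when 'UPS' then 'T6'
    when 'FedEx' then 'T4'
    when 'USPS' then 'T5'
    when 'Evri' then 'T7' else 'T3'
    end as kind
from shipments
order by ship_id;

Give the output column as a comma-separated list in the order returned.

T3, T3, T6, T7, T3, T6, T3, T4, T5, T7, T4, T7, T4

ship_id=70: ELSE → T3
ship_id=71: ELSE → T3
ship_id=72: carrier='UPS' → T6
ship_id=73: carrier='Evri' → T7
ship_id=74: ELSE → T3
ship_id=75: carrier='UPS' → T6
ship_id=76: ELSE → T3
ship_id=77: carrier='FedEx' → T4
ship_id=78: carrier='USPS' → T5
ship_id=79: carrier='Evri' → T7
ship_id=80: carrier='FedEx' → T4
ship_id=81: carrier='Evri' → T7
ship_id=82: carrier='FedEx' → T4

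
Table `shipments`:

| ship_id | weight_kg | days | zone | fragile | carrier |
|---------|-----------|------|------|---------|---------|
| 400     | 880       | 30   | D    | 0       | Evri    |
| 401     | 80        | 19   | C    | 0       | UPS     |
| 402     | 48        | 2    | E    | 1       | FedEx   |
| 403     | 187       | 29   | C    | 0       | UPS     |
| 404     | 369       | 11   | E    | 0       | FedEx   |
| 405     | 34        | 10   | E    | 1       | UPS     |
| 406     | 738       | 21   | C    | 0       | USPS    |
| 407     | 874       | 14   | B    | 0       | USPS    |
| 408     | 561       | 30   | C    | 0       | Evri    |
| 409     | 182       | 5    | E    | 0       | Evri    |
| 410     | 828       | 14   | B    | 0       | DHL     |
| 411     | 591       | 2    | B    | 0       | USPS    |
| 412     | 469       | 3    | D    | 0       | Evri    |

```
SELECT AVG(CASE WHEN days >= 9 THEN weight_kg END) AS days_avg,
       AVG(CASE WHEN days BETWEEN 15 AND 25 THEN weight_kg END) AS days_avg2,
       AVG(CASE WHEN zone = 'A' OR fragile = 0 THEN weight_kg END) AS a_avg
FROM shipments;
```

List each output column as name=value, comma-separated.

[days_avg: days >= 9]
ship_id=400: ✓ → 880
ship_id=401: ✓ → 80
ship_id=402: ✗
ship_id=403: ✓ → 187
ship_id=404: ✓ → 369
ship_id=405: ✓ → 34
ship_id=406: ✓ → 738
ship_id=407: ✓ → 874
ship_id=408: ✓ → 561
ship_id=409: ✗
ship_id=410: ✓ → 828
ship_id=411: ✗
ship_id=412: ✗
days_avg = (880 + 80 + 187 + 369 + 34 + 738 + 874 + 561 + 828) / 9 = 505.6666666667
—
[days_avg2: days BETWEEN 15 AND 25]
ship_id=400: ✗
ship_id=401: ✓ → 80
ship_id=402: ✗
ship_id=403: ✗
ship_id=404: ✗
ship_id=405: ✗
ship_id=406: ✓ → 738
ship_id=407: ✗
ship_id=408: ✗
ship_id=409: ✗
ship_id=410: ✗
ship_id=411: ✗
ship_id=412: ✗
days_avg2 = (80 + 738) / 2 = 409
—
[a_avg: zone = 'A' OR fragile = 0]
ship_id=400: ✓ → 880
ship_id=401: ✓ → 80
ship_id=402: ✗
ship_id=403: ✓ → 187
ship_id=404: ✓ → 369
ship_id=405: ✗
ship_id=406: ✓ → 738
ship_id=407: ✓ → 874
ship_id=408: ✓ → 561
ship_id=409: ✓ → 182
ship_id=410: ✓ → 828
ship_id=411: ✓ → 591
ship_id=412: ✓ → 469
a_avg = (880 + 80 + 187 + 369 + 738 + 874 + 561 + 182 + 828 + 591 + 469) / 11 = 523.5454545455

days_avg=505.6666666667, days_avg2=409, a_avg=523.5454545455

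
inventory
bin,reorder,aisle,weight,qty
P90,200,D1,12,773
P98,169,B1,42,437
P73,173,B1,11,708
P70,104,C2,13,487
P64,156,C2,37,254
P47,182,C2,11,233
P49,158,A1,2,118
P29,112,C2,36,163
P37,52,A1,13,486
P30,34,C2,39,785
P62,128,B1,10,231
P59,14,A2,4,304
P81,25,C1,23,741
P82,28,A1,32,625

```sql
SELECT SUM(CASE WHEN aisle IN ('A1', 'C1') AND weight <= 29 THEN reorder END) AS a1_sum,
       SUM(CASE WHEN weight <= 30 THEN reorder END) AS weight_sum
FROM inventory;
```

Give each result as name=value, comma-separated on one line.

[a1_sum: aisle IN ('A1', 'C1') AND weight <= 29]
bin=P90: ✗
bin=P98: ✗
bin=P73: ✗
bin=P70: ✗
bin=P64: ✗
bin=P47: ✗
bin=P49: ✓ → 158
bin=P29: ✗
bin=P37: ✓ → 52
bin=P30: ✗
bin=P62: ✗
bin=P59: ✗
bin=P81: ✓ → 25
bin=P82: ✗
a1_sum = 158 + 52 + 25 = 235
—
[weight_sum: weight <= 30]
bin=P90: ✓ → 200
bin=P98: ✗
bin=P73: ✓ → 173
bin=P70: ✓ → 104
bin=P64: ✗
bin=P47: ✓ → 182
bin=P49: ✓ → 158
bin=P29: ✗
bin=P37: ✓ → 52
bin=P30: ✗
bin=P62: ✓ → 128
bin=P59: ✓ → 14
bin=P81: ✓ → 25
bin=P82: ✗
weight_sum = 200 + 173 + 104 + 182 + 158 + 52 + 128 + 14 + 25 = 1036

a1_sum=235, weight_sum=1036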